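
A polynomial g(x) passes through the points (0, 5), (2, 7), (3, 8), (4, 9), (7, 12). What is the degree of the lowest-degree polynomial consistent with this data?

1

Divided differences on the nodes 0, 2, 3, 4, 7:
  order 0: 5  7  8  9  12
  order 1: 1  1  1  1
  order 2: 0  0  0
  order 3: 0  0
  order 4: 0
The order-1 divided differences are all 1 (nonzero) and every higher order vanishes, so the data lies on a polynomial of degree exactly 1.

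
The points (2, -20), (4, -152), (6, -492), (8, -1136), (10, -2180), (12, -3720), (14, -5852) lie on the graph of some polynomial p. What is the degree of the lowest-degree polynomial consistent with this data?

Forward differences of the values at x = 2, 4, 6, 8, 10, 12, 14:
  p  : -20  -152  -492  -1136  -2180  -3720  -5852
  Δ  : -132  -340  -644  -1044  -1540  -2132
  Δ^2: -208  -304  -400  -496  -592
  Δ^3: -96  -96  -96  -96
  Δ^4: 0  0  0
  Δ^5: 0  0
  Δ^6: 0
The third differences are constant (-96) and nonzero, while all higher differences vanish, so the minimal degree is 3.

3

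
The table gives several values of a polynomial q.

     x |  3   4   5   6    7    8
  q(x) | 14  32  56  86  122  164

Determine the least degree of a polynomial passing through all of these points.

Forward differences of the values at x = 3, 4, 5, 6, 7, 8:
  q  : 14  32  56  86  122  164
  Δ  : 18  24  30  36  42
  Δ^2: 6  6  6  6
  Δ^3: 0  0  0
  Δ^4: 0  0
  Δ^5: 0
The second differences are constant (6) and nonzero, while all higher differences vanish, so the minimal degree is 2.

2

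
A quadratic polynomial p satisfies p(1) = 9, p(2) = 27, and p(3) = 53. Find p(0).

-1

Forward differences of the values at t = 1, 2, 3:
  p  : 9  27  53
  Δ  : 18  26
  Δ^2: 8
The second differences are constant, confirming degree 2.
Interpolating (Newton forward form) and evaluating at t = 0 gives p(0) = -1.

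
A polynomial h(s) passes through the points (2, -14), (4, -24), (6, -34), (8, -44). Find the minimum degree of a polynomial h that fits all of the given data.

1

Forward differences of the values at s = 2, 4, 6, 8:
  h  : -14  -24  -34  -44
  Δ  : -10  -10  -10
  Δ^2: 0  0
  Δ^3: 0
The first differences are constant (-10) and nonzero, while all higher differences vanish, so the minimal degree is 1.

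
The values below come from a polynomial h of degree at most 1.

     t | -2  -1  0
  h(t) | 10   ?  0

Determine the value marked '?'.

5

The 2 known points determine the degree-1 polynomial uniquely.
Write h(t) = at + b. Substituting each data point gives a linear system:
  -2a + b = 10
  b = 0
Solving the system yields a = -5, b = 0.
So h(t) = -5t.
Then h(-1) = 5.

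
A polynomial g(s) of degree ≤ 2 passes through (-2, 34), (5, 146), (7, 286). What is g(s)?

g(s) = 6s^2 - 2s + 6

Write g(s) = as^2 + bs + c. Substituting each data point gives a linear system:
  4a - 2b + c = 34
  25a + 5b + c = 146
  49a + 7b + c = 286
Solving the system yields a = 6, b = -2, c = 6.
So g(s) = 6s² - 2s + 6.
Check: g(-2) = 34. ✓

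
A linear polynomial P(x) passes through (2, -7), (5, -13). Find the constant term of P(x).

Write P(x) = ax + b. Substituting each data point gives a linear system:
  2a + b = -7
  5a + b = -13
Solving the system yields a = -2, b = -3.
So P(x) = -2x - 3.
The constant term is -3.

-3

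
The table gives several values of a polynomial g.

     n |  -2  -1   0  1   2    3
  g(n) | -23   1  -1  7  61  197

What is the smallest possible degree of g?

3

Forward differences of the values at n = -2, -1, 0, 1, 2, 3:
  g  : -23  1  -1  7  61  197
  Δ  : 24  -2  8  54  136
  Δ^2: -26  10  46  82
  Δ^3: 36  36  36
  Δ^4: 0  0
  Δ^5: 0
The third differences are constant (36) and nonzero, while all higher differences vanish, so the minimal degree is 3.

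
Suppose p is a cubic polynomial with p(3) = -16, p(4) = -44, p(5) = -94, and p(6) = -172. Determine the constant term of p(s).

Write p(s) = as^3 + bs^2 + cs + d. Substituting each data point gives a linear system:
  27a + 9b + 3c + d = -16
  64a + 16b + 4c + d = -44
  125a + 25b + 5c + d = -94
  216a + 36b + 6c + d = -172
Solving the system yields a = -1, b = 1, c = 2, d = -4.
So p(s) = -s³ + s² + 2s - 4.
The constant term is -4.

-4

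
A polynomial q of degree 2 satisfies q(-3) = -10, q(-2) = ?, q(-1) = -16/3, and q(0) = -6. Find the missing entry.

The 3 known points determine the degree-2 polynomial uniquely.
Write q(u) = au^2 + bu + c. Substituting each data point gives a linear system:
  9a - 3b + c = -10
  a - b + c = -16/3
  c = -6
Solving the system yields a = -1, b = -5/3, c = -6.
So q(u) = -u^2 - (5/3)u - 6.
Then q(-2) = -20/3.

-20/3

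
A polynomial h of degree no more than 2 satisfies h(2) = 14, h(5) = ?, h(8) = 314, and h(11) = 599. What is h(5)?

119

The 3 known points determine the degree-2 polynomial uniquely.
Write h(t) = at^2 + bt + c. Substituting each data point gives a linear system:
  4a + 2b + c = 14
  64a + 8b + c = 314
  121a + 11b + c = 599
Solving the system yields a = 5, b = 0, c = -6.
So h(t) = 5t² - 6.
Then h(5) = 119.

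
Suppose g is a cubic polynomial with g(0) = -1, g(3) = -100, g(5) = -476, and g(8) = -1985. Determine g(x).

Write g(x) = ax^3 + bx^2 + cx + d. Substituting each data point gives a linear system:
  d = -1
  27a + 9b + 3c + d = -100
  125a + 25b + 5c + d = -476
  512a + 64b + 8c + d = -1985
Solving the system yields a = -4, b = 1, c = 0, d = -1.
So g(x) = -4x^3 + x^2 - 1.
Check: g(5) = -476. ✓

g(x) = -4x^3 + x^2 - 1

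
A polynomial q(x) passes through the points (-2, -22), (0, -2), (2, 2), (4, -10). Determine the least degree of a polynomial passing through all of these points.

Forward differences of the values at x = -2, 0, 2, 4:
  q  : -22  -2  2  -10
  Δ  : 20  4  -12
  Δ^2: -16  -16
  Δ^3: 0
The second differences are constant (-16) and nonzero, while all higher differences vanish, so the minimal degree is 2.

2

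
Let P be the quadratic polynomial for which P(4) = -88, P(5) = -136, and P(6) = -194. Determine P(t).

Using the Lagrange interpolation formula with nodes 4, 5, 6:
  L_0(t) = (t - 5)(t - 6) / 2
  L_1(t) = (t - 4)(t - 6) / -1
  L_2(t) = (t - 4)(t - 5) / 2
Then P(t) = -88·L_0(t) - 136·L_1(t) - 194·L_2(t).
Expanding and collecting terms gives P(t) = -5t² - 3t + 4.
Check: P(5) = -136. ✓

P(t) = -5t^2 - 3t + 4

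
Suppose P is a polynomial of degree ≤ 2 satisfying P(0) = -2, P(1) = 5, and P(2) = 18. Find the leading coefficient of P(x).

Write P(x) = ax^2 + bx + c. Substituting each data point gives a linear system:
  c = -2
  a + b + c = 5
  4a + 2b + c = 18
Solving the system yields a = 3, b = 4, c = -2.
So P(x) = 3x^2 + 4x - 2.
The leading coefficient is 3.

3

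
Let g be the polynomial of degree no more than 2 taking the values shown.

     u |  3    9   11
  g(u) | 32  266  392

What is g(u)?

g(u) = 3u^2 + 3u - 4

Write g(u) = au^2 + bu + c. Substituting each data point gives a linear system:
  9a + 3b + c = 32
  81a + 9b + c = 266
  121a + 11b + c = 392
Solving the system yields a = 3, b = 3, c = -4.
So g(u) = 3u² + 3u - 4.
Check: g(3) = 32. ✓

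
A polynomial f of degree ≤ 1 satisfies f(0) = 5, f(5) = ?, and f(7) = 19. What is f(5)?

The 2 known points determine the degree-1 polynomial uniquely.
Write f(x) = ax + b. Substituting each data point gives a linear system:
  b = 5
  7a + b = 19
Solving the system yields a = 2, b = 5.
So f(x) = 2x + 5.
Then f(5) = 15.

15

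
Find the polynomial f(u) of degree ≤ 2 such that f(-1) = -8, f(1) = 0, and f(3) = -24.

Write f(u) = au^2 + bu + c. Substituting each data point gives a linear system:
  a - b + c = -8
  a + b + c = 0
  9a + 3b + c = -24
Solving the system yields a = -4, b = 4, c = 0.
So f(u) = -4u² + 4u.
Check: f(3) = -24. ✓

f(u) = -4u^2 + 4u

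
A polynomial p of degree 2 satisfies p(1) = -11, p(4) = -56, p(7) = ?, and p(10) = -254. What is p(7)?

-137

On equispaced nodes a degree-2 polynomial has vanishing third forward difference, so
  - p(1) + 3·p(4) - 3·p(7) + p(10) = 0.
Substituting the known values and solving for p(7):
  -3·p(7) = 411
  p(7) = -137.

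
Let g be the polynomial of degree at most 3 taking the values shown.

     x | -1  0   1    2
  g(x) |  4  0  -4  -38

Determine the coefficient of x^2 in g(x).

0

Write g(x) = ax^3 + bx^2 + cx + d. Substituting each data point gives a linear system:
  -a + b - c + d = 4
  d = 0
  a + b + c + d = -4
  8a + 4b + 2c + d = -38
Solving the system yields a = -5, b = 0, c = 1, d = 0.
So g(x) = -5x^3 + x.
The coefficient of x^2 is 0.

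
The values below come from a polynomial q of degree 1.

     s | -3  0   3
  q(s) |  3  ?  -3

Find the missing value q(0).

0

On equispaced nodes a degree-1 polynomial has vanishing second forward difference, so
  q(-3) - 2·q(0) + q(3) = 0.
Substituting the known values and solving for q(0):
  -2·q(0) = 0
  q(0) = 0.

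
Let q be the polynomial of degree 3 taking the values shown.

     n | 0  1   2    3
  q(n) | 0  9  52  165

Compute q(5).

745

Write q(n) = an^3 + bn^2 + cn + d. Substituting each data point gives a linear system:
  d = 0
  a + b + c + d = 9
  8a + 4b + 2c + d = 52
  27a + 9b + 3c + d = 165
Solving the system yields a = 6, b = -1, c = 4, d = 0.
So q(n) = 6n³ - n² + 4n.
Then q(5) = 745.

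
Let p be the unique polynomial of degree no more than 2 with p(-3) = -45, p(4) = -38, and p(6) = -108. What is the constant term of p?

6

Write p(s) = as^2 + bs + c. Substituting each data point gives a linear system:
  9a - 3b + c = -45
  16a + 4b + c = -38
  36a + 6b + c = -108
Solving the system yields a = -4, b = 5, c = 6.
So p(s) = -4s² + 5s + 6.
The constant term is 6.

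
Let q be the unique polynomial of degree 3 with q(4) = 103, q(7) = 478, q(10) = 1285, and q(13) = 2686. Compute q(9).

958

Forward differences of the values at x = 4, 7, 10, 13:
  q  : 103  478  1285  2686
  Δ  : 375  807  1401
  Δ^2: 432  594
  Δ^3: 162
The third differences are constant, confirming degree 3.
Interpolating (Newton forward form) and evaluating at x = 9 gives q(9) = 958.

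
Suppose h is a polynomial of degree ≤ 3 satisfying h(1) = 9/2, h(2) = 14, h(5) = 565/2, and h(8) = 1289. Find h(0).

5

Write h(x) = ax^3 + bx^2 + cx + d. Substituting each data point gives a linear system:
  a + b + c + d = 9/2
  8a + 4b + 2c + d = 14
  125a + 25b + 5c + d = 565/2
  512a + 64b + 8c + d = 1289
Solving the system yields a = 3, b = -4, c = 1/2, d = 5.
So h(x) = 3x³ - 4x² + (1/2)x + 5.
Then h(0) = 5.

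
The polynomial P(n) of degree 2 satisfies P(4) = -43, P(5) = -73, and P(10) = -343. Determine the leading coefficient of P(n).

Write P(n) = an^2 + bn + c. Substituting each data point gives a linear system:
  16a + 4b + c = -43
  25a + 5b + c = -73
  100a + 10b + c = -343
Solving the system yields a = -4, b = 6, c = -3.
So P(n) = -4n^2 + 6n - 3.
The leading coefficient is -4.

-4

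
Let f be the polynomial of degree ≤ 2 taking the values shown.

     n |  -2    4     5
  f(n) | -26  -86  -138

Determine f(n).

Using the Lagrange interpolation formula with nodes -2, 4, 5:
  L_0(n) = (n - 4)(n - 5) / 42
  L_1(n) = (n + 2)(n - 5) / -6
  L_2(n) = (n + 2)(n - 4) / 7
Then f(n) = -26·L_0(n) - 86·L_1(n) - 138·L_2(n).
Expanding and collecting terms gives f(n) = -6n² + 2n + 2.
Check: f(5) = -138. ✓

f(n) = -6n^2 + 2n + 2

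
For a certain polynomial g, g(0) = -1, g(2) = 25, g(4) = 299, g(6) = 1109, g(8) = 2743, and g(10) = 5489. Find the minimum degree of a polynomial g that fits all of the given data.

3

Forward differences of the values at s = 0, 2, 4, 6, 8, 10:
  g  : -1  25  299  1109  2743  5489
  Δ  : 26  274  810  1634  2746
  Δ^2: 248  536  824  1112
  Δ^3: 288  288  288
  Δ^4: 0  0
  Δ^5: 0
The third differences are constant (288) and nonzero, while all higher differences vanish, so the minimal degree is 3.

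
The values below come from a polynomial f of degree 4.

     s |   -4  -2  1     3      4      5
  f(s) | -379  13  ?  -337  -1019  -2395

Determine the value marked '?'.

1

The 5 known points determine the degree-4 polynomial uniquely.
Write f(s) = as^4 + bs^3 + cs^2 + ds + e. Substituting each data point gives a linear system:
  256a - 64b + 16c - 4d + e = -379
  16a - 8b + 4c - 2d + e = 13
  81a + 27b + 9c + 3d + e = -337
  256a + 64b + 16c + 4d + e = -1019
  625a + 125b + 25c + 5d + e = -2395
Solving the system yields a = -3, b = -5, c = 4, d = 0, e = 5.
So f(s) = -3s⁴ - 5s³ + 4s² + 5.
Then f(1) = 1.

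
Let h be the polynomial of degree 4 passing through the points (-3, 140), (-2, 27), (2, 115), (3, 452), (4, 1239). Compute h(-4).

Using the Lagrange interpolation formula with nodes -3, -2, 2, 3, 4:
  L_0(x) = (x + 2)(x - 2)(x - 3)(x - 4) / 210
  L_1(x) = (x + 3)(x - 2)(x - 3)(x - 4) / -120
  L_2(x) = (x + 3)(x + 2)(x - 3)(x - 4) / 40
  L_3(x) = (x + 3)(x + 2)(x - 2)(x - 4) / -30
  L_4(x) = (x + 3)(x + 2)(x - 2)(x - 3) / 84
Then h(x) = 140·L_0(x) + 27·L_1(x) + 115·L_2(x) + 452·L_3(x) + 1239·L_4(x).
Expanding and collecting terms gives h(x) = 3x⁴ + 6x³ + 6x² - 2x - 1.
Evaluating at x = -4: h(-4) = 487.

487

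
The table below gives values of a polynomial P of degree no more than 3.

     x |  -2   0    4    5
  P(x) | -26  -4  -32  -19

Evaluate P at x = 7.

Using the Lagrange interpolation formula with nodes -2, 0, 4, 5:
  L_0(x) = x(x - 4)(x - 5) / -84
  L_1(x) = (x + 2)(x - 4)(x - 5) / 40
  L_2(x) = (x + 2)x(x - 5) / -24
  L_3(x) = (x + 2)x(x - 4) / 35
Then P(x) = -26·L_0(x) - 4·L_1(x) - 32·L_2(x) - 19·L_3(x).
Expanding and collecting terms gives P(x) = x³ - 5x² - 3x - 4.
Evaluating at x = 7: P(7) = 73.

73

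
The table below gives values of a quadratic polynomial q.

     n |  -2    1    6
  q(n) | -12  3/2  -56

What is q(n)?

q(n) = -2n^2 + (5/2)n + 1

Write q(n) = an^2 + bn + c. Substituting each data point gives a linear system:
  4a - 2b + c = -12
  a + b + c = 3/2
  36a + 6b + c = -56
Solving the system yields a = -2, b = 5/2, c = 1.
So q(n) = -2n² + (5/2)n + 1.
Check: q(-2) = -12. ✓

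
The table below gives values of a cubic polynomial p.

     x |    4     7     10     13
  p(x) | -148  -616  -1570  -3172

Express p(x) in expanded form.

p(x) = -x^3 - 6x^2 + 3x

Using the Lagrange interpolation formula with nodes 4, 7, 10, 13:
  L_0(x) = (x - 7)(x - 10)(x - 13) / -162
  L_1(x) = (x - 4)(x - 10)(x - 13) / 54
  L_2(x) = (x - 4)(x - 7)(x - 13) / -54
  L_3(x) = (x - 4)(x - 7)(x - 10) / 162
Then p(x) = -148·L_0(x) - 616·L_1(x) - 1570·L_2(x) - 3172·L_3(x).
Expanding and collecting terms gives p(x) = -x^3 - 6x^2 + 3x.
Check: p(13) = -3172. ✓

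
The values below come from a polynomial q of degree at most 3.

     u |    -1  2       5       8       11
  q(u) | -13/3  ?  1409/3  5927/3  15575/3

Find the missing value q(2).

The 4 known points determine the degree-3 polynomial uniquely.
Write q(u) = au^3 + bu^2 + cu + d. Substituting each data point gives a linear system:
  -a + b - c + d = -13/3
  125a + 25b + 5c + d = 1409/3
  512a + 64b + 8c + d = 5927/3
  1331a + 121b + 11c + d = 15575/3
Solving the system yields a = 4, b = -1, c = -1, d = -1/3.
So q(u) = 4u³ - u² - u - 1/3.
Then q(2) = 77/3.

77/3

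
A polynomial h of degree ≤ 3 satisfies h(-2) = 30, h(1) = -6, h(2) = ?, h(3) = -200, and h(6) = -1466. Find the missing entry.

The 4 known points determine the degree-3 polynomial uniquely.
Write h(n) = an^3 + bn^2 + cn + d. Substituting each data point gives a linear system:
  -8a + 4b - 2c + d = 30
  a + b + c + d = -6
  27a + 9b + 3c + d = -200
  216a + 36b + 6c + d = -1466
Solving the system yields a = -6, b = -5, c = 1, d = 4.
So h(n) = -6n^3 - 5n^2 + n + 4.
Then h(2) = -62.

-62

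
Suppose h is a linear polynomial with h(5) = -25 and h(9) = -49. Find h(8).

Write h(x) = ax + b. Substituting each data point gives a linear system:
  5a + b = -25
  9a + b = -49
Solving the system yields a = -6, b = 5.
So h(x) = -6x + 5.
Then h(8) = -43.

-43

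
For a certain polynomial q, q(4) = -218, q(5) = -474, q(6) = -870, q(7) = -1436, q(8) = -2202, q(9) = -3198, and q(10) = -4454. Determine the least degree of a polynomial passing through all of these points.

3

Forward differences of the values at u = 4, 5, 6, 7, 8, 9, 10:
  q  : -218  -474  -870  -1436  -2202  -3198  -4454
  Δ  : -256  -396  -566  -766  -996  -1256
  Δ^2: -140  -170  -200  -230  -260
  Δ^3: -30  -30  -30  -30
  Δ^4: 0  0  0
  Δ^5: 0  0
  Δ^6: 0
The third differences are constant (-30) and nonzero, while all higher differences vanish, so the minimal degree is 3.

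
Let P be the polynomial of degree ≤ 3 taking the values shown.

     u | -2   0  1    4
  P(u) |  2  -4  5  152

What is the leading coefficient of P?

Write P(u) = au^3 + bu^2 + cu + d. Substituting each data point gives a linear system:
  -8a + 4b - 2c + d = 2
  d = -4
  a + b + c + d = 5
  64a + 16b + 4c + d = 152
Solving the system yields a = 1, b = 5, c = 3, d = -4.
So P(u) = u³ + 5u² + 3u - 4.
The leading coefficient is 1.

1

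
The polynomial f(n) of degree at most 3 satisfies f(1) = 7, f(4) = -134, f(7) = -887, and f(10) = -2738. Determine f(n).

Write f(n) = an^3 + bn^2 + cn + d. Substituting each data point gives a linear system:
  a + b + c + d = 7
  64a + 16b + 4c + d = -134
  343a + 49b + 7c + d = -887
  1000a + 100b + 10c + d = -2738
Solving the system yields a = -3, b = 2, c = 6, d = 2.
So f(n) = -3n^3 + 2n^2 + 6n + 2.
Check: f(7) = -887. ✓

f(n) = -3n^3 + 2n^2 + 6n + 2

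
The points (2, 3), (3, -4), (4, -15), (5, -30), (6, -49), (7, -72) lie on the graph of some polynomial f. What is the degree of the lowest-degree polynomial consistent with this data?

2

Forward differences of the values at u = 2, 3, 4, 5, 6, 7:
  f  : 3  -4  -15  -30  -49  -72
  Δ  : -7  -11  -15  -19  -23
  Δ^2: -4  -4  -4  -4
  Δ^3: 0  0  0
  Δ^4: 0  0
  Δ^5: 0
The second differences are constant (-4) and nonzero, while all higher differences vanish, so the minimal degree is 2.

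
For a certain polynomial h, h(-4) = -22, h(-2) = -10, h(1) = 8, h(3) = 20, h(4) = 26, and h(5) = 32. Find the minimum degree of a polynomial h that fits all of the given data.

Divided differences on the nodes -4, -2, 1, 3, 4, 5:
  order 0: -22  -10  8  20  26  32
  order 1: 6  6  6  6  6
  order 2: 0  0  0  0
  order 3: 0  0  0
  order 4: 0  0
  order 5: 0
The order-1 divided differences are all 6 (nonzero) and every higher order vanishes, so the data lies on a polynomial of degree exactly 1.

1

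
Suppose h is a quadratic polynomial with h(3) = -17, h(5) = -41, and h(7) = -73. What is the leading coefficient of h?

Write h(t) = at^2 + bt + c. Substituting each data point gives a linear system:
  9a + 3b + c = -17
  25a + 5b + c = -41
  49a + 7b + c = -73
Solving the system yields a = -1, b = -4, c = 4.
So h(t) = -t^2 - 4t + 4.
The leading coefficient is -1.

-1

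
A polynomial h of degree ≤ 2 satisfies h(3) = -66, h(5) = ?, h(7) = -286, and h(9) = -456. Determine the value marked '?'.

On equispaced nodes a degree-2 polynomial has vanishing third forward difference, so
  - h(3) + 3·h(5) - 3·h(7) + h(9) = 0.
Substituting the known values and solving for h(5):
  3·h(5) = -468
  h(5) = -156.

-156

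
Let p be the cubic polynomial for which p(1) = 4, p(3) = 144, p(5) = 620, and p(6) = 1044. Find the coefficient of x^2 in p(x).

6

Write p(x) = ax^3 + bx^2 + cx + d. Substituting each data point gives a linear system:
  a + b + c + d = 4
  27a + 9b + 3c + d = 144
  125a + 25b + 5c + d = 620
  216a + 36b + 6c + d = 1044
Solving the system yields a = 4, b = 6, c = -6, d = 0.
So p(x) = 4x^3 + 6x^2 - 6x.
The coefficient of x^2 is 6.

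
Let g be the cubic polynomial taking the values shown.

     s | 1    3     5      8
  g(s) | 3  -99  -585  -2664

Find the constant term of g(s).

0

Write g(s) = as^3 + bs^2 + cs + d. Substituting each data point gives a linear system:
  a + b + c + d = 3
  27a + 9b + 3c + d = -99
  125a + 25b + 5c + d = -585
  512a + 64b + 8c + d = -2664
Solving the system yields a = -6, b = 6, c = 3, d = 0.
So g(s) = -6s^3 + 6s^2 + 3s.
The constant term is 0.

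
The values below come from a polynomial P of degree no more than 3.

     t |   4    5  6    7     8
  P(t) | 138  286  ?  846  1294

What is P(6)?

The 4 known points determine the degree-3 polynomial uniquely.
Write P(t) = at^3 + bt^2 + ct + d. Substituting each data point gives a linear system:
  64a + 16b + 4c + d = 138
  125a + 25b + 5c + d = 286
  343a + 49b + 7c + d = 846
  512a + 64b + 8c + d = 1294
Solving the system yields a = 3, b = -4, c = 1, d = 6.
So P(t) = 3t³ - 4t² + t + 6.
Then P(6) = 516.

516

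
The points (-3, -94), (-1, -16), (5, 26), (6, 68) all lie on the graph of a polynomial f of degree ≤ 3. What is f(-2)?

Write f(x) = ax^3 + bx^2 + cx + d. Substituting each data point gives a linear system:
  -27a + 9b - 3c + d = -94
  -a + b - c + d = -16
  125a + 25b + 5c + d = 26
  216a + 36b + 6c + d = 68
Solving the system yields a = 1, b = -5, c = 6, d = -4.
So f(x) = x^3 - 5x^2 + 6x - 4.
Then f(-2) = -44.

-44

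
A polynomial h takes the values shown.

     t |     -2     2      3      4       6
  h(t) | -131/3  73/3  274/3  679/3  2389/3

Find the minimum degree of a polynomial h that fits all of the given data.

Divided differences on the nodes -2, 2, 3, 4, 6:
  order 0: -131/3  73/3  274/3  679/3  2389/3
  order 1: 17  67  135  285
  order 2: 10  34  50
  order 3: 4  4
  order 4: 0
The order-3 divided differences are all 4 (nonzero) and every higher order vanishes, so the data lies on a polynomial of degree exactly 3.

3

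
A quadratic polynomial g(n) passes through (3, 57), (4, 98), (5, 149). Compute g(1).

Forward differences of the values at n = 3, 4, 5:
  g  : 57  98  149
  Δ  : 41  51
  Δ^2: 10
The second differences are constant, confirming degree 2.
Interpolating (Newton forward form) and evaluating at n = 1 gives g(1) = 5.

5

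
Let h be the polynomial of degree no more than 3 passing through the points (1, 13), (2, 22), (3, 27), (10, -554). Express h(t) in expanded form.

Write h(t) = at^3 + bt^2 + ct + d. Substituting each data point gives a linear system:
  a + b + c + d = 13
  8a + 4b + 2c + d = 22
  27a + 9b + 3c + d = 27
  1000a + 100b + 10c + d = -554
Solving the system yields a = -1, b = 4, c = 4, d = 6.
So h(t) = -t³ + 4t² + 4t + 6.
Check: h(1) = 13. ✓

h(t) = -t^3 + 4t^2 + 4t + 6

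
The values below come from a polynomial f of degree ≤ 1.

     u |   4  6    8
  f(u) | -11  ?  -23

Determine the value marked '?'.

-17

The 2 known points determine the degree-1 polynomial uniquely.
Write f(u) = au + b. Substituting each data point gives a linear system:
  4a + b = -11
  8a + b = -23
Solving the system yields a = -3, b = 1.
So f(u) = -3u + 1.
Then f(6) = -17.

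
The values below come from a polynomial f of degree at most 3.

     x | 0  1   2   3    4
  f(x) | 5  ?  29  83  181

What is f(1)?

7

The 4 known points determine the degree-3 polynomial uniquely.
Write f(x) = ax^3 + bx^2 + cx + d. Substituting each data point gives a linear system:
  d = 5
  8a + 4b + 2c + d = 29
  27a + 9b + 3c + d = 83
  64a + 16b + 4c + d = 181
Solving the system yields a = 2, b = 4, c = -4, d = 5.
So f(x) = 2x³ + 4x² - 4x + 5.
Then f(1) = 7.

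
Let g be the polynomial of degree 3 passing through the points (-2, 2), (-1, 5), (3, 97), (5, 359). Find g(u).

Write g(u) = au^3 + bu^2 + cu + d. Substituting each data point gives a linear system:
  -8a + 4b - 2c + d = 2
  -a + b - c + d = 5
  27a + 9b + 3c + d = 97
  125a + 25b + 5c + d = 359
Solving the system yields a = 2, b = 4, c = 1, d = 4.
So g(u) = 2u^3 + 4u^2 + u + 4.
Check: g(-2) = 2. ✓

g(u) = 2u^3 + 4u^2 + u + 4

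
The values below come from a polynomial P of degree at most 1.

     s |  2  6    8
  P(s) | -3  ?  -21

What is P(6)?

-15

The 2 known points determine the degree-1 polynomial uniquely.
Write P(s) = as + b. Substituting each data point gives a linear system:
  2a + b = -3
  8a + b = -21
Solving the system yields a = -3, b = 3.
So P(s) = -3s + 3.
Then P(6) = -15.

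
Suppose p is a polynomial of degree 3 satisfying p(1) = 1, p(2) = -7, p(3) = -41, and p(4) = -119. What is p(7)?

-797

Forward differences of the values at t = 1, 2, 3, 4:
  p  : 1  -7  -41  -119
  Δ  : -8  -34  -78
  Δ^2: -26  -44
  Δ^3: -18
The third differences are constant, confirming degree 3.
Interpolating (Newton forward form) and evaluating at t = 7 gives p(7) = -797.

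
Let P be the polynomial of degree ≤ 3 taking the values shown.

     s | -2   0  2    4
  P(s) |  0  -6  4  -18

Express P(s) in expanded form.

P(s) = -s^3 + 2s^2 + 5s - 6

Write P(s) = as^3 + bs^2 + cs + d. Substituting each data point gives a linear system:
  -8a + 4b - 2c + d = 0
  d = -6
  8a + 4b + 2c + d = 4
  64a + 16b + 4c + d = -18
Solving the system yields a = -1, b = 2, c = 5, d = -6.
So P(s) = -s³ + 2s² + 5s - 6.
Check: P(-2) = 0. ✓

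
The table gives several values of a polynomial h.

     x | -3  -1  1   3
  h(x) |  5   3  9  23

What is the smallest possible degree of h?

2

Forward differences of the values at x = -3, -1, 1, 3:
  h  : 5  3  9  23
  Δ  : -2  6  14
  Δ^2: 8  8
  Δ^3: 0
The second differences are constant (8) and nonzero, while all higher differences vanish, so the minimal degree is 2.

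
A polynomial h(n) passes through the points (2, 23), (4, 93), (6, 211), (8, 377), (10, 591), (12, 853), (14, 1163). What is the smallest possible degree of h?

Forward differences of the values at n = 2, 4, 6, 8, 10, 12, 14:
  h  : 23  93  211  377  591  853  1163
  Δ  : 70  118  166  214  262  310
  Δ^2: 48  48  48  48  48
  Δ^3: 0  0  0  0
  Δ^4: 0  0  0
  Δ^5: 0  0
  Δ^6: 0
The second differences are constant (48) and nonzero, while all higher differences vanish, so the minimal degree is 2.

2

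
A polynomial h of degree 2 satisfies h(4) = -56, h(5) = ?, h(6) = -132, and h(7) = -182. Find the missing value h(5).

-90

The 3 known points determine the degree-2 polynomial uniquely.
Write h(x) = ax^2 + bx + c. Substituting each data point gives a linear system:
  16a + 4b + c = -56
  36a + 6b + c = -132
  49a + 7b + c = -182
Solving the system yields a = -4, b = 2, c = 0.
So h(x) = -4x^2 + 2x.
Then h(5) = -90.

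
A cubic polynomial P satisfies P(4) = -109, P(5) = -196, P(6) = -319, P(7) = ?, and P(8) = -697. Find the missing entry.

The 4 known points determine the degree-3 polynomial uniquely.
Write P(u) = au^3 + bu^2 + cu + d. Substituting each data point gives a linear system:
  64a + 16b + 4c + d = -109
  125a + 25b + 5c + d = -196
  216a + 36b + 6c + d = -319
  512a + 64b + 8c + d = -697
Solving the system yields a = -1, b = -3, c = 1, d = -1.
So P(u) = -u³ - 3u² + u - 1.
Then P(7) = -484.

-484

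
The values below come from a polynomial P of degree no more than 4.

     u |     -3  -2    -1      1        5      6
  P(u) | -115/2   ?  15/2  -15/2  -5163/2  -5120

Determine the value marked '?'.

12

The 5 known points determine the degree-4 polynomial uniquely.
Write P(u) = au^4 + bu^3 + cu^2 + du + e. Substituting each data point gives a linear system:
  81a - 27b + 9c - 3d + e = -115/2
  a - b + c - d + e = 15/2
  a + b + c + d + e = -15/2
  625a + 125b + 25c + 5d + e = -5163/2
  1296a + 216b + 36c + 6d + e = -5120
Solving the system yields a = -3, b = -6, c = 2, d = -3/2, e = 1.
So P(u) = -3u⁴ - 6u³ + 2u² - (3/2)u + 1.
Then P(-2) = 12.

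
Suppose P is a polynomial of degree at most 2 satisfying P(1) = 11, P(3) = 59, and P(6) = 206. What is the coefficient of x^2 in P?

Write P(x) = ax^2 + bx + c. Substituting each data point gives a linear system:
  a + b + c = 11
  9a + 3b + c = 59
  36a + 6b + c = 206
Solving the system yields a = 5, b = 4, c = 2.
So P(x) = 5x^2 + 4x + 2.
The leading coefficient is 5.

5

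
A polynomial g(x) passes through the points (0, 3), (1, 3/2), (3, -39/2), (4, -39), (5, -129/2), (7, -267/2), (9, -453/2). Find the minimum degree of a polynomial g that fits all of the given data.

Divided differences on the nodes 0, 1, 3, 4, 5, 7, 9:
  order 0: 3  3/2  -39/2  -39  -129/2  -267/2  -453/2
  order 1: -3/2  -21/2  -39/2  -51/2  -69/2  -93/2
  order 2: -3  -3  -3  -3  -3
  order 3: 0  0  0  0
  order 4: 0  0  0
  order 5: 0  0
  order 6: 0
The order-2 divided differences are all -3 (nonzero) and every higher order vanishes, so the data lies on a polynomial of degree exactly 2.

2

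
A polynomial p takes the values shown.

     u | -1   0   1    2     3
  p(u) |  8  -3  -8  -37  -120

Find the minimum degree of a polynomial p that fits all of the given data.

Forward differences of the values at u = -1, 0, 1, 2, 3:
  p  : 8  -3  -8  -37  -120
  Δ  : -11  -5  -29  -83
  Δ^2: 6  -24  -54
  Δ^3: -30  -30
  Δ^4: 0
The third differences are constant (-30) and nonzero, while all higher differences vanish, so the minimal degree is 3.

3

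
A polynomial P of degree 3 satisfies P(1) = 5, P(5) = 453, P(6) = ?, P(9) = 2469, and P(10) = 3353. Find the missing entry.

The 4 known points determine the degree-3 polynomial uniquely.
Write P(u) = au^3 + bu^2 + cu + d. Substituting each data point gives a linear system:
  a + b + c + d = 5
  125a + 25b + 5c + d = 453
  729a + 81b + 9c + d = 2469
  1000a + 100b + 10c + d = 3353
Solving the system yields a = 3, b = 4, c = -5, d = 3.
So P(u) = 3u^3 + 4u^2 - 5u + 3.
Then P(6) = 765.

765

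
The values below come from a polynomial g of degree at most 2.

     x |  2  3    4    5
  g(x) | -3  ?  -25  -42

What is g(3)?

-12

On equispaced nodes a degree-2 polynomial has vanishing third forward difference, so
  - g(2) + 3·g(3) - 3·g(4) + g(5) = 0.
Substituting the known values and solving for g(3):
  3·g(3) = -36
  g(3) = -12.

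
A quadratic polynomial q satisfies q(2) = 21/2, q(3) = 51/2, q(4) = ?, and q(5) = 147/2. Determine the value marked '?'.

93/2

On equispaced nodes a degree-2 polynomial has vanishing third forward difference, so
  - q(2) + 3·q(3) - 3·q(4) + q(5) = 0.
Substituting the known values and solving for q(4):
  -3·q(4) = -279/2
  q(4) = 93/2.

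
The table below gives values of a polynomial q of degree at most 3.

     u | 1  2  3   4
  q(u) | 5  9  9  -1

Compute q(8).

Forward differences of the values at u = 1, 2, 3, 4:
  q  : 5  9  9  -1
  Δ  : 4  0  -10
  Δ^2: -4  -10
  Δ^3: -6
The third differences are constant, confirming degree 3.
Interpolating (Newton forward form) and evaluating at u = 8 gives q(8) = -261.

-261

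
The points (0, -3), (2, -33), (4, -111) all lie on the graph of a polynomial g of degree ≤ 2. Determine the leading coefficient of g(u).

Write g(u) = au^2 + bu + c. Substituting each data point gives a linear system:
  c = -3
  4a + 2b + c = -33
  16a + 4b + c = -111
Solving the system yields a = -6, b = -3, c = -3.
So g(u) = -6u^2 - 3u - 3.
The leading coefficient is -6.

-6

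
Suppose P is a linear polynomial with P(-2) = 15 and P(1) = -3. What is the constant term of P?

3

Write P(t) = at + b. Substituting each data point gives a linear system:
  -2a + b = 15
  a + b = -3
Solving the system yields a = -6, b = 3.
So P(t) = -6t + 3.
The constant term is 3.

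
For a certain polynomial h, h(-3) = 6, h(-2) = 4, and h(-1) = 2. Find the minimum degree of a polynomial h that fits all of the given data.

1

Forward differences of the values at s = -3, -2, -1:
  h  : 6  4  2
  Δ  : -2  -2
  Δ^2: 0
The first differences are constant (-2) and nonzero, while all higher differences vanish, so the minimal degree is 1.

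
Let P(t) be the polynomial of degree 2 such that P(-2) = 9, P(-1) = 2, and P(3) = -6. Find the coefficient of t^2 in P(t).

1

Write P(t) = at^2 + bt + c. Substituting each data point gives a linear system:
  4a - 2b + c = 9
  a - b + c = 2
  9a + 3b + c = -6
Solving the system yields a = 1, b = -4, c = -3.
So P(t) = t^2 - 4t - 3.
The leading coefficient is 1.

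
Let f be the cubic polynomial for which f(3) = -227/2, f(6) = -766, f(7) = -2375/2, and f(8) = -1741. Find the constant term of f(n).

Write f(n) = an^3 + bn^2 + cn + d. Substituting each data point gives a linear system:
  27a + 9b + 3c + d = -227/2
  216a + 36b + 6c + d = -766
  343a + 49b + 7c + d = -2375/2
  512a + 64b + 8c + d = -1741
Solving the system yields a = -3, b = -3, c = -3/2, d = -1.
So f(n) = -3n³ - 3n² - (3/2)n - 1.
The constant term is -1.

-1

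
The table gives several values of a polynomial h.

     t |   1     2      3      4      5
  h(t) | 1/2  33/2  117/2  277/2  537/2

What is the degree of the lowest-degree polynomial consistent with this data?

3

Forward differences of the values at t = 1, 2, 3, 4, 5:
  h  : 1/2  33/2  117/2  277/2  537/2
  Δ  : 16  42  80  130
  Δ^2: 26  38  50
  Δ^3: 12  12
  Δ^4: 0
The third differences are constant (12) and nonzero, while all higher differences vanish, so the minimal degree is 3.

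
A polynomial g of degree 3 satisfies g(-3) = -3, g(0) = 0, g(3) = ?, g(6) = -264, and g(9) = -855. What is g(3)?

On equispaced nodes a degree-3 polynomial has vanishing fourth forward difference, so
  g(-3) - 4·g(0) + 6·g(3) - 4·g(6) + g(9) = 0.
Substituting the known values and solving for g(3):
  6·g(3) = -198
  g(3) = -33.

-33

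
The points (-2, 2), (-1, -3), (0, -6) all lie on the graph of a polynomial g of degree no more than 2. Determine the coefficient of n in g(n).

Write g(n) = an^2 + bn + c. Substituting each data point gives a linear system:
  4a - 2b + c = 2
  a - b + c = -3
  c = -6
Solving the system yields a = 1, b = -2, c = -6.
So g(n) = n^2 - 2n - 6.
The coefficient of n is -2.

-2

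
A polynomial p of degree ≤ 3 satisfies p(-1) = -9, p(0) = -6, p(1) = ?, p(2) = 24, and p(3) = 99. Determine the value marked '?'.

-3

On equispaced nodes a degree-3 polynomial has vanishing fourth forward difference, so
  p(-1) - 4·p(0) + 6·p(1) - 4·p(2) + p(3) = 0.
Substituting the known values and solving for p(1):
  6·p(1) = -18
  p(1) = -3.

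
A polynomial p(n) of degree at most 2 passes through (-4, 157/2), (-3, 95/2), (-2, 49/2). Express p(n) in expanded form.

Using the Lagrange interpolation formula with nodes -4, -3, -2:
  L_0(n) = (n + 3)(n + 2) / 2
  L_1(n) = (n + 4)(n + 2) / -1
  L_2(n) = (n + 4)(n + 3) / 2
Then p(n) = 157/2·L_0(n) + 95/2·L_1(n) + 49/2·L_2(n).
Expanding and collecting terms gives p(n) = 4n² - 3n + 5/2.
Check: p(-3) = 95/2. ✓

p(n) = 4n^2 - 3n + 5/2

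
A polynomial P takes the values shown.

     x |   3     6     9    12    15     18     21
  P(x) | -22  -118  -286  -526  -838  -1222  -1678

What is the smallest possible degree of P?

Forward differences of the values at x = 3, 6, 9, 12, 15, 18, 21:
  P  : -22  -118  -286  -526  -838  -1222  -1678
  Δ  : -96  -168  -240  -312  -384  -456
  Δ^2: -72  -72  -72  -72  -72
  Δ^3: 0  0  0  0
  Δ^4: 0  0  0
  Δ^5: 0  0
  Δ^6: 0
The second differences are constant (-72) and nonzero, while all higher differences vanish, so the minimal degree is 2.

2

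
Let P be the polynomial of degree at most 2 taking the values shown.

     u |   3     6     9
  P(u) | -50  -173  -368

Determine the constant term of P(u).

Write P(u) = au^2 + bu + c. Substituting each data point gives a linear system:
  9a + 3b + c = -50
  36a + 6b + c = -173
  81a + 9b + c = -368
Solving the system yields a = -4, b = -5, c = 1.
So P(u) = -4u^2 - 5u + 1.
The constant term is 1.

1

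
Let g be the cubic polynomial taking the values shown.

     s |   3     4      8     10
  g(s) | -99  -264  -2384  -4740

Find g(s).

g(s) = -5s^3 + 2s^2 + 6s

Using the Lagrange interpolation formula with nodes 3, 4, 8, 10:
  L_0(s) = (s - 4)(s - 8)(s - 10) / -35
  L_1(s) = (s - 3)(s - 8)(s - 10) / 24
  L_2(s) = (s - 3)(s - 4)(s - 10) / -40
  L_3(s) = (s - 3)(s - 4)(s - 8) / 84
Then g(s) = -99·L_0(s) - 264·L_1(s) - 2384·L_2(s) - 4740·L_3(s).
Expanding and collecting terms gives g(s) = -5s³ + 2s² + 6s.
Check: g(10) = -4740. ✓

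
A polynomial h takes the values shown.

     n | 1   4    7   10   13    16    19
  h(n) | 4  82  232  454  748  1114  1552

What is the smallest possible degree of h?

Forward differences of the values at n = 1, 4, 7, 10, 13, 16, 19:
  h  : 4  82  232  454  748  1114  1552
  Δ  : 78  150  222  294  366  438
  Δ^2: 72  72  72  72  72
  Δ^3: 0  0  0  0
  Δ^4: 0  0  0
  Δ^5: 0  0
  Δ^6: 0
The second differences are constant (72) and nonzero, while all higher differences vanish, so the minimal degree is 2.

2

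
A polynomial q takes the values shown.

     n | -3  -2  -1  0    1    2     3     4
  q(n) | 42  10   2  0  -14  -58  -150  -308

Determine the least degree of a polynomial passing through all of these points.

3

Forward differences of the values at n = -3, -2, -1, 0, 1, 2, 3, 4:
  q  : 42  10  2  0  -14  -58  -150  -308
  Δ  : -32  -8  -2  -14  -44  -92  -158
  Δ^2: 24  6  -12  -30  -48  -66
  Δ^3: -18  -18  -18  -18  -18
  Δ^4: 0  0  0  0
  Δ^5: 0  0  0
  Δ^6: 0  0
  Δ^7: 0
The third differences are constant (-18) and nonzero, while all higher differences vanish, so the minimal degree is 3.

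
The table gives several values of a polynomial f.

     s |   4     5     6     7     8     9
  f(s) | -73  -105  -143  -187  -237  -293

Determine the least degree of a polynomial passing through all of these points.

2

Forward differences of the values at s = 4, 5, 6, 7, 8, 9:
  f  : -73  -105  -143  -187  -237  -293
  Δ  : -32  -38  -44  -50  -56
  Δ^2: -6  -6  -6  -6
  Δ^3: 0  0  0
  Δ^4: 0  0
  Δ^5: 0
The second differences are constant (-6) and nonzero, while all higher differences vanish, so the minimal degree is 2.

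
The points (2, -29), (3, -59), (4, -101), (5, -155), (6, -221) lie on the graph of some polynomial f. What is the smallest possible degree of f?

2

Forward differences of the values at s = 2, 3, 4, 5, 6:
  f  : -29  -59  -101  -155  -221
  Δ  : -30  -42  -54  -66
  Δ^2: -12  -12  -12
  Δ^3: 0  0
  Δ^4: 0
The second differences are constant (-12) and nonzero, while all higher differences vanish, so the minimal degree is 2.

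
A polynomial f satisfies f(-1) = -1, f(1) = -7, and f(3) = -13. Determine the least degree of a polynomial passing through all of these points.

Forward differences of the values at n = -1, 1, 3:
  f  : -1  -7  -13
  Δ  : -6  -6
  Δ^2: 0
The first differences are constant (-6) and nonzero, while all higher differences vanish, so the minimal degree is 1.

1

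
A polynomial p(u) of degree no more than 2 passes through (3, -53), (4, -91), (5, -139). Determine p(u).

p(u) = -5u^2 - 3u + 1

Write p(u) = au^2 + bu + c. Substituting each data point gives a linear system:
  9a + 3b + c = -53
  16a + 4b + c = -91
  25a + 5b + c = -139
Solving the system yields a = -5, b = -3, c = 1.
So p(u) = -5u^2 - 3u + 1.
Check: p(3) = -53. ✓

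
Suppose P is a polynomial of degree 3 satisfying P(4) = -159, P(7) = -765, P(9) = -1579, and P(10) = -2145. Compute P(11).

Using the Lagrange interpolation formula with nodes 4, 7, 9, 10:
  L_0(t) = (t - 7)(t - 9)(t - 10) / -90
  L_1(t) = (t - 4)(t - 9)(t - 10) / 18
  L_2(t) = (t - 4)(t - 7)(t - 10) / -10
  L_3(t) = (t - 4)(t - 7)(t - 9) / 18
Then P(t) = -159·L_0(t) - 765·L_1(t) - 1579·L_2(t) - 2145·L_3(t).
Expanding and collecting terms gives P(t) = -2t³ - t² - 5t + 5.
Evaluating at t = 11: P(11) = -2833.

-2833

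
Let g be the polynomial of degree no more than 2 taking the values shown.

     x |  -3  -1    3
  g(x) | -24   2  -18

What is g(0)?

Using the Lagrange interpolation formula with nodes -3, -1, 3:
  L_0(x) = (x + 1)(x - 3) / 12
  L_1(x) = (x + 3)(x - 3) / -8
  L_2(x) = (x + 3)(x + 1) / 24
Then g(x) = -24·L_0(x) + 2·L_1(x) - 18·L_2(x).
Expanding and collecting terms gives g(x) = -3x² + x + 6.
Evaluating at x = 0: g(0) = 6.

6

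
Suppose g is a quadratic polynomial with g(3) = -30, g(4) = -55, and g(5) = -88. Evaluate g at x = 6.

-129

Write g(x) = ax^2 + bx + c. Substituting each data point gives a linear system:
  9a + 3b + c = -30
  16a + 4b + c = -55
  25a + 5b + c = -88
Solving the system yields a = -4, b = 3, c = -3.
So g(x) = -4x² + 3x - 3.
Then g(6) = -129.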